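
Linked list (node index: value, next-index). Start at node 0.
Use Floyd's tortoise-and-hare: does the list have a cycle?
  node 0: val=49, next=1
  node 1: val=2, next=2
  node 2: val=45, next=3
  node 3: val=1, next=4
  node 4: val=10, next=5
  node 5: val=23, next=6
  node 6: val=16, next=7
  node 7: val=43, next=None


Floyd's tortoise (slow, +1) and hare (fast, +2):
  init: slow=0, fast=0
  step 1: slow=1, fast=2
  step 2: slow=2, fast=4
  step 3: slow=3, fast=6
  step 4: fast 6->7->None, no cycle

Cycle: no


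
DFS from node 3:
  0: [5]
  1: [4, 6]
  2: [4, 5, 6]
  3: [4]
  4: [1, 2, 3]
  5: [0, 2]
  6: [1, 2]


Visit 3, push [4]
Visit 4, push [2, 1]
Visit 1, push [6]
Visit 6, push [2]
Visit 2, push [5]
Visit 5, push [0]
Visit 0, push []

DFS order: [3, 4, 1, 6, 2, 5, 0]


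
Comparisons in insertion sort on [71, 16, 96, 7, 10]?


Algorithm: insertion sort
Input: [71, 16, 96, 7, 10]
Sorted: [7, 10, 16, 71, 96]

9


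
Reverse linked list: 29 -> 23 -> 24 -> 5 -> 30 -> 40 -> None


Step 1: curr=29, set curr.next=prev(None) | reversed so far: 29
Step 2: curr=23, set curr.next=prev(29) | reversed so far: 23 -> 29
Step 3: curr=24, set curr.next=prev(23) | reversed so far: 24 -> 23 -> 29
Step 4: curr=5, set curr.next=prev(24) | reversed so far: 5 -> 24 -> 23 -> 29
Step 5: curr=30, set curr.next=prev(5) | reversed so far: 30 -> 5 -> 24 -> 23 -> 29
Step 6: curr=40, set curr.next=prev(30) | reversed so far: 40 -> 30 -> 5 -> 24 -> 23 -> 29

40 -> 30 -> 5 -> 24 -> 23 -> 29 -> None


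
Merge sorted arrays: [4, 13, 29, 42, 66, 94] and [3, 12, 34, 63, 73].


Take 3 from B
Take 4 from A
Take 12 from B
Take 13 from A
Take 29 from A
Take 34 from B
Take 42 from A
Take 63 from B
Take 66 from A
Take 73 from B

Merged: [3, 4, 12, 13, 29, 34, 42, 63, 66, 73, 94]


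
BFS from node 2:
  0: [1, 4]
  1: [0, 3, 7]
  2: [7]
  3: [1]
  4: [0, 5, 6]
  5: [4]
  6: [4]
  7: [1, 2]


Visit 2, enqueue [7]
Visit 7, enqueue [1]
Visit 1, enqueue [0, 3]
Visit 0, enqueue [4]
Visit 3, enqueue []
Visit 4, enqueue [5, 6]
Visit 5, enqueue []
Visit 6, enqueue []

BFS order: [2, 7, 1, 0, 3, 4, 5, 6]


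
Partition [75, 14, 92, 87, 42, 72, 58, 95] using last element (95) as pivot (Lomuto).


Pivot: 95
  75 <= 95: advance i (no swap)
  14 <= 95: advance i (no swap)
  92 <= 95: advance i (no swap)
  87 <= 95: advance i (no swap)
  42 <= 95: advance i (no swap)
  72 <= 95: advance i (no swap)
  58 <= 95: advance i (no swap)
Place pivot at 7: [75, 14, 92, 87, 42, 72, 58, 95]

Partitioned: [75, 14, 92, 87, 42, 72, 58, 95]


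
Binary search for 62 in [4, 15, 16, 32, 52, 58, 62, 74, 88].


Step 1: lo=0, hi=8, mid=4, val=52
Step 2: lo=5, hi=8, mid=6, val=62

Found at index 6


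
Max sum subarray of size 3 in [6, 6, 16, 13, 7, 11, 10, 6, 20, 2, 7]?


[0:3]: 28
[1:4]: 35
[2:5]: 36
[3:6]: 31
[4:7]: 28
[5:8]: 27
[6:9]: 36
[7:10]: 28
[8:11]: 29

Max: 36 at [2:5]


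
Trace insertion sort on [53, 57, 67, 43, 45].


Initial: [53, 57, 67, 43, 45]
Insert 57: [53, 57, 67, 43, 45]
Insert 67: [53, 57, 67, 43, 45]
Insert 43: [43, 53, 57, 67, 45]
Insert 45: [43, 45, 53, 57, 67]

Sorted: [43, 45, 53, 57, 67]


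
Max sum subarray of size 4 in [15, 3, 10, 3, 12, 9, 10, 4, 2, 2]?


[0:4]: 31
[1:5]: 28
[2:6]: 34
[3:7]: 34
[4:8]: 35
[5:9]: 25
[6:10]: 18

Max: 35 at [4:8]


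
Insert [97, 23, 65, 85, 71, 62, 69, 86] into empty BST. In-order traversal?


Insert 97: root
Insert 23: L from 97
Insert 65: L from 97 -> R from 23
Insert 85: L from 97 -> R from 23 -> R from 65
Insert 71: L from 97 -> R from 23 -> R from 65 -> L from 85
Insert 62: L from 97 -> R from 23 -> L from 65
Insert 69: L from 97 -> R from 23 -> R from 65 -> L from 85 -> L from 71
Insert 86: L from 97 -> R from 23 -> R from 65 -> R from 85

In-order: [23, 62, 65, 69, 71, 85, 86, 97]


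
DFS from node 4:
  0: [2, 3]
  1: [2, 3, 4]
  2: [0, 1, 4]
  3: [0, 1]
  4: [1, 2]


Visit 4, push [2, 1]
Visit 1, push [3, 2]
Visit 2, push [0]
Visit 0, push [3]
Visit 3, push []

DFS order: [4, 1, 2, 0, 3]


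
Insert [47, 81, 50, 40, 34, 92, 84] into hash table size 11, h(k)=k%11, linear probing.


Insert 47: h=3 -> slot 3
Insert 81: h=4 -> slot 4
Insert 50: h=6 -> slot 6
Insert 40: h=7 -> slot 7
Insert 34: h=1 -> slot 1
Insert 92: h=4, 1 probes -> slot 5
Insert 84: h=7, 1 probes -> slot 8

Table: [None, 34, None, 47, 81, 92, 50, 40, 84, None, None]


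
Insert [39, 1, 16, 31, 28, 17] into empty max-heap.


Insert 39: [39]
Insert 1: [39, 1]
Insert 16: [39, 1, 16]
Insert 31: [39, 31, 16, 1]
Insert 28: [39, 31, 16, 1, 28]
Insert 17: [39, 31, 17, 1, 28, 16]

Final heap: [39, 31, 17, 1, 28, 16]


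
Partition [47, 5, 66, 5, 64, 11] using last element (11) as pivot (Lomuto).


Pivot: 11
  5 <= 11: swap -> [5, 47, 66, 5, 64, 11]
  5 <= 11: swap -> [5, 5, 66, 47, 64, 11]
Place pivot at 2: [5, 5, 11, 47, 64, 66]

Partitioned: [5, 5, 11, 47, 64, 66]


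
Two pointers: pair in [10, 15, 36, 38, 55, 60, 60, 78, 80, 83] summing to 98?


lo=0(10)+hi=9(83)=93
lo=1(15)+hi=9(83)=98

Yes: 15+83=98


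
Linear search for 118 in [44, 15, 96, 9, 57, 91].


i=0: 44!=118
i=1: 15!=118
i=2: 96!=118
i=3: 9!=118
i=4: 57!=118
i=5: 91!=118

Not found, 6 comps


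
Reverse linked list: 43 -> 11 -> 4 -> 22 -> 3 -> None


Step 1: curr=43, set curr.next=prev(None) | reversed so far: 43
Step 2: curr=11, set curr.next=prev(43) | reversed so far: 11 -> 43
Step 3: curr=4, set curr.next=prev(11) | reversed so far: 4 -> 11 -> 43
Step 4: curr=22, set curr.next=prev(4) | reversed so far: 22 -> 4 -> 11 -> 43
Step 5: curr=3, set curr.next=prev(22) | reversed so far: 3 -> 22 -> 4 -> 11 -> 43

3 -> 22 -> 4 -> 11 -> 43 -> None


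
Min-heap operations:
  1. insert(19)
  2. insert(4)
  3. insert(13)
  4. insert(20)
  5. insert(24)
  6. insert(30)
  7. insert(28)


insert(19) -> [19]
insert(4) -> [4, 19]
insert(13) -> [4, 19, 13]
insert(20) -> [4, 19, 13, 20]
insert(24) -> [4, 19, 13, 20, 24]
insert(30) -> [4, 19, 13, 20, 24, 30]
insert(28) -> [4, 19, 13, 20, 24, 30, 28]

Final heap: [4, 19, 13, 20, 24, 30, 28]


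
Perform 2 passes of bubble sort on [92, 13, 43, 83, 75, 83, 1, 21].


Initial: [92, 13, 43, 83, 75, 83, 1, 21]
Pass 1: [13, 43, 83, 75, 83, 1, 21, 92] (7 swaps)
Pass 2: [13, 43, 75, 83, 1, 21, 83, 92] (3 swaps)

After 2 passes: [13, 43, 75, 83, 1, 21, 83, 92]


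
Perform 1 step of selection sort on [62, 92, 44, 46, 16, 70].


Initial: [62, 92, 44, 46, 16, 70]
Step 1: min=16 at 4
  Swap: [16, 92, 44, 46, 62, 70]

After 1 step: [16, 92, 44, 46, 62, 70]


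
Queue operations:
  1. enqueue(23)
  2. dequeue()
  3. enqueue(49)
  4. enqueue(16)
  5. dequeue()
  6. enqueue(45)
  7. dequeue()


enqueue(23) -> [23]
dequeue()->23, []
enqueue(49) -> [49]
enqueue(16) -> [49, 16]
dequeue()->49, [16]
enqueue(45) -> [16, 45]
dequeue()->16, [45]

Final queue: [45]


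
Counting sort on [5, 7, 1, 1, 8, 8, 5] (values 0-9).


Input: [5, 7, 1, 1, 8, 8, 5]
Counts: [0, 2, 0, 0, 0, 2, 0, 1, 2, 0]

Sorted: [1, 1, 5, 5, 7, 8, 8]


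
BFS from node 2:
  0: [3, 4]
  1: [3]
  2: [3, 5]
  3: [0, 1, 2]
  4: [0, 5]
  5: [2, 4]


Visit 2, enqueue [3, 5]
Visit 3, enqueue [0, 1]
Visit 5, enqueue [4]
Visit 0, enqueue []
Visit 1, enqueue []
Visit 4, enqueue []

BFS order: [2, 3, 5, 0, 1, 4]


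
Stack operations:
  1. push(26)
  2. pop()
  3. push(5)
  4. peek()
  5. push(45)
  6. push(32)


push(26) -> [26]
pop()->26, []
push(5) -> [5]
peek()->5
push(45) -> [5, 45]
push(32) -> [5, 45, 32]

Final stack: [5, 45, 32]


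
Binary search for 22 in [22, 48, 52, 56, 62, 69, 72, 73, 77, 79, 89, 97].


Step 1: lo=0, hi=11, mid=5, val=69
Step 2: lo=0, hi=4, mid=2, val=52
Step 3: lo=0, hi=1, mid=0, val=22

Found at index 0


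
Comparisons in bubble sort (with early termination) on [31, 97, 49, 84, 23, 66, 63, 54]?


Algorithm: bubble sort (with early termination)
Input: [31, 97, 49, 84, 23, 66, 63, 54]
Sorted: [23, 31, 49, 54, 63, 66, 84, 97]

25


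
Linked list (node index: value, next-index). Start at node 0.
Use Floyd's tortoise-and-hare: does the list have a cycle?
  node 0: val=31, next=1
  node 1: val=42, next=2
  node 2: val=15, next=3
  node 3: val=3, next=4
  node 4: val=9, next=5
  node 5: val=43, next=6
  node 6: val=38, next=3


Floyd's tortoise (slow, +1) and hare (fast, +2):
  init: slow=0, fast=0
  step 1: slow=1, fast=2
  step 2: slow=2, fast=4
  step 3: slow=3, fast=6
  step 4: slow=4, fast=4
  slow == fast at node 4: cycle detected

Cycle: yes


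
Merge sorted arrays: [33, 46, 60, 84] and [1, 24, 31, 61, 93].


Take 1 from B
Take 24 from B
Take 31 from B
Take 33 from A
Take 46 from A
Take 60 from A
Take 61 from B
Take 84 from A

Merged: [1, 24, 31, 33, 46, 60, 61, 84, 93]


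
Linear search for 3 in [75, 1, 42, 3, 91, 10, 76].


i=0: 75!=3
i=1: 1!=3
i=2: 42!=3
i=3: 3==3 found!

Found at 3, 4 comps


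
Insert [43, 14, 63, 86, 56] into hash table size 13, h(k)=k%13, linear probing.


Insert 43: h=4 -> slot 4
Insert 14: h=1 -> slot 1
Insert 63: h=11 -> slot 11
Insert 86: h=8 -> slot 8
Insert 56: h=4, 1 probes -> slot 5

Table: [None, 14, None, None, 43, 56, None, None, 86, None, None, 63, None]


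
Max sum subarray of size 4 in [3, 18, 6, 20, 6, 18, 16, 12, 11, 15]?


[0:4]: 47
[1:5]: 50
[2:6]: 50
[3:7]: 60
[4:8]: 52
[5:9]: 57
[6:10]: 54

Max: 60 at [3:7]


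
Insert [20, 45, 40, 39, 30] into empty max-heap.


Insert 20: [20]
Insert 45: [45, 20]
Insert 40: [45, 20, 40]
Insert 39: [45, 39, 40, 20]
Insert 30: [45, 39, 40, 20, 30]

Final heap: [45, 39, 40, 20, 30]


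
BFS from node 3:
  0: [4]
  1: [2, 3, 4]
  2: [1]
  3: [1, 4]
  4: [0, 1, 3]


Visit 3, enqueue [1, 4]
Visit 1, enqueue [2]
Visit 4, enqueue [0]
Visit 2, enqueue []
Visit 0, enqueue []

BFS order: [3, 1, 4, 2, 0]


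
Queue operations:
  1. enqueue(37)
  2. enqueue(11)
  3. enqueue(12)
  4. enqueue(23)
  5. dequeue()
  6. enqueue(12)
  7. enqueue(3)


enqueue(37) -> [37]
enqueue(11) -> [37, 11]
enqueue(12) -> [37, 11, 12]
enqueue(23) -> [37, 11, 12, 23]
dequeue()->37, [11, 12, 23]
enqueue(12) -> [11, 12, 23, 12]
enqueue(3) -> [11, 12, 23, 12, 3]

Final queue: [11, 12, 23, 12, 3]


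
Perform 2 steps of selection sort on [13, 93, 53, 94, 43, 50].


Initial: [13, 93, 53, 94, 43, 50]
Step 1: min=13 at 0
  Swap: [13, 93, 53, 94, 43, 50]
Step 2: min=43 at 4
  Swap: [13, 43, 53, 94, 93, 50]

After 2 steps: [13, 43, 53, 94, 93, 50]


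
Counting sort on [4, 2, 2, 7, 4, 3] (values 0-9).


Input: [4, 2, 2, 7, 4, 3]
Counts: [0, 0, 2, 1, 2, 0, 0, 1, 0, 0]

Sorted: [2, 2, 3, 4, 4, 7]


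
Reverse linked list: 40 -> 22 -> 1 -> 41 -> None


Step 1: curr=40, set curr.next=prev(None) | reversed so far: 40
Step 2: curr=22, set curr.next=prev(40) | reversed so far: 22 -> 40
Step 3: curr=1, set curr.next=prev(22) | reversed so far: 1 -> 22 -> 40
Step 4: curr=41, set curr.next=prev(1) | reversed so far: 41 -> 1 -> 22 -> 40

41 -> 1 -> 22 -> 40 -> None


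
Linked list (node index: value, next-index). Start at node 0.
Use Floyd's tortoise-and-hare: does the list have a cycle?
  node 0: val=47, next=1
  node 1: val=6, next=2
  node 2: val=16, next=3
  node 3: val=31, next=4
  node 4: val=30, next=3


Floyd's tortoise (slow, +1) and hare (fast, +2):
  init: slow=0, fast=0
  step 1: slow=1, fast=2
  step 2: slow=2, fast=4
  step 3: slow=3, fast=4
  step 4: slow=4, fast=4
  slow == fast at node 4: cycle detected

Cycle: yes


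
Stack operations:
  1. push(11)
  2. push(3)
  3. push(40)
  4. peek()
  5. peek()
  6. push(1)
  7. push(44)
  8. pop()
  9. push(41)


push(11) -> [11]
push(3) -> [11, 3]
push(40) -> [11, 3, 40]
peek()->40
peek()->40
push(1) -> [11, 3, 40, 1]
push(44) -> [11, 3, 40, 1, 44]
pop()->44, [11, 3, 40, 1]
push(41) -> [11, 3, 40, 1, 41]

Final stack: [11, 3, 40, 1, 41]


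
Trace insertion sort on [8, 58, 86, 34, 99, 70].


Initial: [8, 58, 86, 34, 99, 70]
Insert 58: [8, 58, 86, 34, 99, 70]
Insert 86: [8, 58, 86, 34, 99, 70]
Insert 34: [8, 34, 58, 86, 99, 70]
Insert 99: [8, 34, 58, 86, 99, 70]
Insert 70: [8, 34, 58, 70, 86, 99]

Sorted: [8, 34, 58, 70, 86, 99]


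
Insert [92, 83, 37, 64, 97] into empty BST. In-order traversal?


Insert 92: root
Insert 83: L from 92
Insert 37: L from 92 -> L from 83
Insert 64: L from 92 -> L from 83 -> R from 37
Insert 97: R from 92

In-order: [37, 64, 83, 92, 97]


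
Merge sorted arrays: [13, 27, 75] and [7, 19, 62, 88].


Take 7 from B
Take 13 from A
Take 19 from B
Take 27 from A
Take 62 from B
Take 75 from A

Merged: [7, 13, 19, 27, 62, 75, 88]


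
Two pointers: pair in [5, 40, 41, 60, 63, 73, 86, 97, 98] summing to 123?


lo=0(5)+hi=8(98)=103
lo=1(40)+hi=8(98)=138
lo=1(40)+hi=7(97)=137
lo=1(40)+hi=6(86)=126
lo=1(40)+hi=5(73)=113
lo=2(41)+hi=5(73)=114
lo=3(60)+hi=5(73)=133
lo=3(60)+hi=4(63)=123

Yes: 60+63=123


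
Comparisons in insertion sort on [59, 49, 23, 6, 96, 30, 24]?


Algorithm: insertion sort
Input: [59, 49, 23, 6, 96, 30, 24]
Sorted: [6, 23, 24, 30, 49, 59, 96]

16


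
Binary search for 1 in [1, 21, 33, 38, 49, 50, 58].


Step 1: lo=0, hi=6, mid=3, val=38
Step 2: lo=0, hi=2, mid=1, val=21
Step 3: lo=0, hi=0, mid=0, val=1

Found at index 0


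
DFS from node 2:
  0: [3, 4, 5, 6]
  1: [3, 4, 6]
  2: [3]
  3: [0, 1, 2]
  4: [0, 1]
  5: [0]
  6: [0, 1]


Visit 2, push [3]
Visit 3, push [1, 0]
Visit 0, push [6, 5, 4]
Visit 4, push [1]
Visit 1, push [6]
Visit 6, push []
Visit 5, push []

DFS order: [2, 3, 0, 4, 1, 6, 5]


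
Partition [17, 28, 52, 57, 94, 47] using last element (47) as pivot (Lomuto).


Pivot: 47
  17 <= 47: advance i (no swap)
  28 <= 47: advance i (no swap)
Place pivot at 2: [17, 28, 47, 57, 94, 52]

Partitioned: [17, 28, 47, 57, 94, 52]


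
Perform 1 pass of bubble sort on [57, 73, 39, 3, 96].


Initial: [57, 73, 39, 3, 96]
Pass 1: [57, 39, 3, 73, 96] (2 swaps)

After 1 pass: [57, 39, 3, 73, 96]


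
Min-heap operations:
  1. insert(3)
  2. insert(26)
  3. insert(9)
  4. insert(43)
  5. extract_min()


insert(3) -> [3]
insert(26) -> [3, 26]
insert(9) -> [3, 26, 9]
insert(43) -> [3, 26, 9, 43]
extract_min()->3, [9, 26, 43]

Final heap: [9, 26, 43]


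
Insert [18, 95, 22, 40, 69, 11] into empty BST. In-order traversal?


Insert 18: root
Insert 95: R from 18
Insert 22: R from 18 -> L from 95
Insert 40: R from 18 -> L from 95 -> R from 22
Insert 69: R from 18 -> L from 95 -> R from 22 -> R from 40
Insert 11: L from 18

In-order: [11, 18, 22, 40, 69, 95]


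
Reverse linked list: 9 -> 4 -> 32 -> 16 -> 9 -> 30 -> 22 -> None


Step 1: curr=9, set curr.next=prev(None) | reversed so far: 9
Step 2: curr=4, set curr.next=prev(9) | reversed so far: 4 -> 9
Step 3: curr=32, set curr.next=prev(4) | reversed so far: 32 -> 4 -> 9
Step 4: curr=16, set curr.next=prev(32) | reversed so far: 16 -> 32 -> 4 -> 9
Step 5: curr=9, set curr.next=prev(16) | reversed so far: 9 -> 16 -> 32 -> 4 -> 9
Step 6: curr=30, set curr.next=prev(9) | reversed so far: 30 -> 9 -> 16 -> 32 -> 4 -> 9
Step 7: curr=22, set curr.next=prev(30) | reversed so far: 22 -> 30 -> 9 -> 16 -> 32 -> 4 -> 9

22 -> 30 -> 9 -> 16 -> 32 -> 4 -> 9 -> None


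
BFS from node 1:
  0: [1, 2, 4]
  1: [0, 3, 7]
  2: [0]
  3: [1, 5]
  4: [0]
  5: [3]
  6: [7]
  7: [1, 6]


Visit 1, enqueue [0, 3, 7]
Visit 0, enqueue [2, 4]
Visit 3, enqueue [5]
Visit 7, enqueue [6]
Visit 2, enqueue []
Visit 4, enqueue []
Visit 5, enqueue []
Visit 6, enqueue []

BFS order: [1, 0, 3, 7, 2, 4, 5, 6]


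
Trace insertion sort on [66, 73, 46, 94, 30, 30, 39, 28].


Initial: [66, 73, 46, 94, 30, 30, 39, 28]
Insert 73: [66, 73, 46, 94, 30, 30, 39, 28]
Insert 46: [46, 66, 73, 94, 30, 30, 39, 28]
Insert 94: [46, 66, 73, 94, 30, 30, 39, 28]
Insert 30: [30, 46, 66, 73, 94, 30, 39, 28]
Insert 30: [30, 30, 46, 66, 73, 94, 39, 28]
Insert 39: [30, 30, 39, 46, 66, 73, 94, 28]
Insert 28: [28, 30, 30, 39, 46, 66, 73, 94]

Sorted: [28, 30, 30, 39, 46, 66, 73, 94]


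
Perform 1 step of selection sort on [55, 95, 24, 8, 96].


Initial: [55, 95, 24, 8, 96]
Step 1: min=8 at 3
  Swap: [8, 95, 24, 55, 96]

After 1 step: [8, 95, 24, 55, 96]


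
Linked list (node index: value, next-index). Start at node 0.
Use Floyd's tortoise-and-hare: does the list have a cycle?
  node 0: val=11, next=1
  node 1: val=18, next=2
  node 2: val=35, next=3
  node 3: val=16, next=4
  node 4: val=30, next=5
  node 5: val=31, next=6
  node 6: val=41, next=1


Floyd's tortoise (slow, +1) and hare (fast, +2):
  init: slow=0, fast=0
  step 1: slow=1, fast=2
  step 2: slow=2, fast=4
  step 3: slow=3, fast=6
  step 4: slow=4, fast=2
  step 5: slow=5, fast=4
  step 6: slow=6, fast=6
  slow == fast at node 6: cycle detected

Cycle: yes


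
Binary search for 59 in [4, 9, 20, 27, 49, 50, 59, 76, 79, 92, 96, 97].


Step 1: lo=0, hi=11, mid=5, val=50
Step 2: lo=6, hi=11, mid=8, val=79
Step 3: lo=6, hi=7, mid=6, val=59

Found at index 6


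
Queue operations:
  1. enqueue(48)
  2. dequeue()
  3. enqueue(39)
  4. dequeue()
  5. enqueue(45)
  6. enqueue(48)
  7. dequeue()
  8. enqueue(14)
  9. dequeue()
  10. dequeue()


enqueue(48) -> [48]
dequeue()->48, []
enqueue(39) -> [39]
dequeue()->39, []
enqueue(45) -> [45]
enqueue(48) -> [45, 48]
dequeue()->45, [48]
enqueue(14) -> [48, 14]
dequeue()->48, [14]
dequeue()->14, []

Final queue: []


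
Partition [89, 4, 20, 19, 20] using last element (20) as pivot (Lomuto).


Pivot: 20
  4 <= 20: swap -> [4, 89, 20, 19, 20]
  20 <= 20: swap -> [4, 20, 89, 19, 20]
  19 <= 20: swap -> [4, 20, 19, 89, 20]
Place pivot at 3: [4, 20, 19, 20, 89]

Partitioned: [4, 20, 19, 20, 89]


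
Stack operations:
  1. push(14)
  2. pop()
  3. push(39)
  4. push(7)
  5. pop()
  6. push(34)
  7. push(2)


push(14) -> [14]
pop()->14, []
push(39) -> [39]
push(7) -> [39, 7]
pop()->7, [39]
push(34) -> [39, 34]
push(2) -> [39, 34, 2]

Final stack: [39, 34, 2]


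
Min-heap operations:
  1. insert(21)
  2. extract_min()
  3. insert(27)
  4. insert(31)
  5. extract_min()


insert(21) -> [21]
extract_min()->21, []
insert(27) -> [27]
insert(31) -> [27, 31]
extract_min()->27, [31]

Final heap: [31]


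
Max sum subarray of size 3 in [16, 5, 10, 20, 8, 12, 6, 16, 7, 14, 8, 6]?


[0:3]: 31
[1:4]: 35
[2:5]: 38
[3:6]: 40
[4:7]: 26
[5:8]: 34
[6:9]: 29
[7:10]: 37
[8:11]: 29
[9:12]: 28

Max: 40 at [3:6]


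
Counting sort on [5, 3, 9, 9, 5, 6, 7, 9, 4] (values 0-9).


Input: [5, 3, 9, 9, 5, 6, 7, 9, 4]
Counts: [0, 0, 0, 1, 1, 2, 1, 1, 0, 3]

Sorted: [3, 4, 5, 5, 6, 7, 9, 9, 9]


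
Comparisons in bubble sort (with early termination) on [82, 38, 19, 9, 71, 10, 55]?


Algorithm: bubble sort (with early termination)
Input: [82, 38, 19, 9, 71, 10, 55]
Sorted: [9, 10, 19, 38, 55, 71, 82]

20


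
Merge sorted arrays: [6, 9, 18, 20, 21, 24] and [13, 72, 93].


Take 6 from A
Take 9 from A
Take 13 from B
Take 18 from A
Take 20 from A
Take 21 from A
Take 24 from A

Merged: [6, 9, 13, 18, 20, 21, 24, 72, 93]


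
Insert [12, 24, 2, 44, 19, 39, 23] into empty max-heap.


Insert 12: [12]
Insert 24: [24, 12]
Insert 2: [24, 12, 2]
Insert 44: [44, 24, 2, 12]
Insert 19: [44, 24, 2, 12, 19]
Insert 39: [44, 24, 39, 12, 19, 2]
Insert 23: [44, 24, 39, 12, 19, 2, 23]

Final heap: [44, 24, 39, 12, 19, 2, 23]


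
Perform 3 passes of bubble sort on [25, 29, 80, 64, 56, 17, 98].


Initial: [25, 29, 80, 64, 56, 17, 98]
Pass 1: [25, 29, 64, 56, 17, 80, 98] (3 swaps)
Pass 2: [25, 29, 56, 17, 64, 80, 98] (2 swaps)
Pass 3: [25, 29, 17, 56, 64, 80, 98] (1 swaps)

After 3 passes: [25, 29, 17, 56, 64, 80, 98]


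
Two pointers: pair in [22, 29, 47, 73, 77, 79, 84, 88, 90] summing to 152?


lo=0(22)+hi=8(90)=112
lo=1(29)+hi=8(90)=119
lo=2(47)+hi=8(90)=137
lo=3(73)+hi=8(90)=163
lo=3(73)+hi=7(88)=161
lo=3(73)+hi=6(84)=157
lo=3(73)+hi=5(79)=152

Yes: 73+79=152


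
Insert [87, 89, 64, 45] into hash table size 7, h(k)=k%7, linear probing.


Insert 87: h=3 -> slot 3
Insert 89: h=5 -> slot 5
Insert 64: h=1 -> slot 1
Insert 45: h=3, 1 probes -> slot 4

Table: [None, 64, None, 87, 45, 89, None]


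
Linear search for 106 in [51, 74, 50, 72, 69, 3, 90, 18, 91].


i=0: 51!=106
i=1: 74!=106
i=2: 50!=106
i=3: 72!=106
i=4: 69!=106
i=5: 3!=106
i=6: 90!=106
i=7: 18!=106
i=8: 91!=106

Not found, 9 comps


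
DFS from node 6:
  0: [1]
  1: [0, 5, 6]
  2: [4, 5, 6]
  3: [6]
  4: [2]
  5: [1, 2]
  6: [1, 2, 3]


Visit 6, push [3, 2, 1]
Visit 1, push [5, 0]
Visit 0, push []
Visit 5, push [2]
Visit 2, push [4]
Visit 4, push []
Visit 3, push []

DFS order: [6, 1, 0, 5, 2, 4, 3]


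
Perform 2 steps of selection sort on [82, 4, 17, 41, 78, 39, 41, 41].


Initial: [82, 4, 17, 41, 78, 39, 41, 41]
Step 1: min=4 at 1
  Swap: [4, 82, 17, 41, 78, 39, 41, 41]
Step 2: min=17 at 2
  Swap: [4, 17, 82, 41, 78, 39, 41, 41]

After 2 steps: [4, 17, 82, 41, 78, 39, 41, 41]


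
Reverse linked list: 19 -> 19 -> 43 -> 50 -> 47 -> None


Step 1: curr=19, set curr.next=prev(None) | reversed so far: 19
Step 2: curr=19, set curr.next=prev(19) | reversed so far: 19 -> 19
Step 3: curr=43, set curr.next=prev(19) | reversed so far: 43 -> 19 -> 19
Step 4: curr=50, set curr.next=prev(43) | reversed so far: 50 -> 43 -> 19 -> 19
Step 5: curr=47, set curr.next=prev(50) | reversed so far: 47 -> 50 -> 43 -> 19 -> 19

47 -> 50 -> 43 -> 19 -> 19 -> None


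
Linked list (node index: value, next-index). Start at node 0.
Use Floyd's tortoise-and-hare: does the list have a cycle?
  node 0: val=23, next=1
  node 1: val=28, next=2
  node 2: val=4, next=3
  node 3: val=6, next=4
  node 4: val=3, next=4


Floyd's tortoise (slow, +1) and hare (fast, +2):
  init: slow=0, fast=0
  step 1: slow=1, fast=2
  step 2: slow=2, fast=4
  step 3: slow=3, fast=4
  step 4: slow=4, fast=4
  slow == fast at node 4: cycle detected

Cycle: yes


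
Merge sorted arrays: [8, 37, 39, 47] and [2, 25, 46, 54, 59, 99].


Take 2 from B
Take 8 from A
Take 25 from B
Take 37 from A
Take 39 from A
Take 46 from B
Take 47 from A

Merged: [2, 8, 25, 37, 39, 46, 47, 54, 59, 99]


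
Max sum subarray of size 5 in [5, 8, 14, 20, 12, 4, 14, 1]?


[0:5]: 59
[1:6]: 58
[2:7]: 64
[3:8]: 51

Max: 64 at [2:7]


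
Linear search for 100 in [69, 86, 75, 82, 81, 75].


i=0: 69!=100
i=1: 86!=100
i=2: 75!=100
i=3: 82!=100
i=4: 81!=100
i=5: 75!=100

Not found, 6 comps


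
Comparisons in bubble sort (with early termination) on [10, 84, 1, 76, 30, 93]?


Algorithm: bubble sort (with early termination)
Input: [10, 84, 1, 76, 30, 93]
Sorted: [1, 10, 30, 76, 84, 93]

12


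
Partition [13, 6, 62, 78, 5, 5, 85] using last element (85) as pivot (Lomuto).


Pivot: 85
  13 <= 85: advance i (no swap)
  6 <= 85: advance i (no swap)
  62 <= 85: advance i (no swap)
  78 <= 85: advance i (no swap)
  5 <= 85: advance i (no swap)
  5 <= 85: advance i (no swap)
Place pivot at 6: [13, 6, 62, 78, 5, 5, 85]

Partitioned: [13, 6, 62, 78, 5, 5, 85]


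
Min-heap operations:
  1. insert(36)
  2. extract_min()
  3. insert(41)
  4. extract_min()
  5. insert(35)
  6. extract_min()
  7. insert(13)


insert(36) -> [36]
extract_min()->36, []
insert(41) -> [41]
extract_min()->41, []
insert(35) -> [35]
extract_min()->35, []
insert(13) -> [13]

Final heap: [13]


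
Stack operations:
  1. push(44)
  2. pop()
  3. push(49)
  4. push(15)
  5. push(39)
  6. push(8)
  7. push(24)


push(44) -> [44]
pop()->44, []
push(49) -> [49]
push(15) -> [49, 15]
push(39) -> [49, 15, 39]
push(8) -> [49, 15, 39, 8]
push(24) -> [49, 15, 39, 8, 24]

Final stack: [49, 15, 39, 8, 24]


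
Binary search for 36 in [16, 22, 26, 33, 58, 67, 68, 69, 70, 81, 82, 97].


Step 1: lo=0, hi=11, mid=5, val=67
Step 2: lo=0, hi=4, mid=2, val=26
Step 3: lo=3, hi=4, mid=3, val=33
Step 4: lo=4, hi=4, mid=4, val=58

Not found


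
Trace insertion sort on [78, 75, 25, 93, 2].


Initial: [78, 75, 25, 93, 2]
Insert 75: [75, 78, 25, 93, 2]
Insert 25: [25, 75, 78, 93, 2]
Insert 93: [25, 75, 78, 93, 2]
Insert 2: [2, 25, 75, 78, 93]

Sorted: [2, 25, 75, 78, 93]


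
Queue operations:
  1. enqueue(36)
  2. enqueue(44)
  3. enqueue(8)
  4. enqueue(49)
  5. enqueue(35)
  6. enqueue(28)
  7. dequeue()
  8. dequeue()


enqueue(36) -> [36]
enqueue(44) -> [36, 44]
enqueue(8) -> [36, 44, 8]
enqueue(49) -> [36, 44, 8, 49]
enqueue(35) -> [36, 44, 8, 49, 35]
enqueue(28) -> [36, 44, 8, 49, 35, 28]
dequeue()->36, [44, 8, 49, 35, 28]
dequeue()->44, [8, 49, 35, 28]

Final queue: [8, 49, 35, 28]


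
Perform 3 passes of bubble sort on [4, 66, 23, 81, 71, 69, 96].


Initial: [4, 66, 23, 81, 71, 69, 96]
Pass 1: [4, 23, 66, 71, 69, 81, 96] (3 swaps)
Pass 2: [4, 23, 66, 69, 71, 81, 96] (1 swaps)
Pass 3: [4, 23, 66, 69, 71, 81, 96] (0 swaps)

After 3 passes: [4, 23, 66, 69, 71, 81, 96]


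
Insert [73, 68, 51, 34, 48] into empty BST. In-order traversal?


Insert 73: root
Insert 68: L from 73
Insert 51: L from 73 -> L from 68
Insert 34: L from 73 -> L from 68 -> L from 51
Insert 48: L from 73 -> L from 68 -> L from 51 -> R from 34

In-order: [34, 48, 51, 68, 73]


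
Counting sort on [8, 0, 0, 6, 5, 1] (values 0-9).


Input: [8, 0, 0, 6, 5, 1]
Counts: [2, 1, 0, 0, 0, 1, 1, 0, 1, 0]

Sorted: [0, 0, 1, 5, 6, 8]


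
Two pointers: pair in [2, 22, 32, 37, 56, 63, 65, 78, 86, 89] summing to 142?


lo=0(2)+hi=9(89)=91
lo=1(22)+hi=9(89)=111
lo=2(32)+hi=9(89)=121
lo=3(37)+hi=9(89)=126
lo=4(56)+hi=9(89)=145
lo=4(56)+hi=8(86)=142

Yes: 56+86=142


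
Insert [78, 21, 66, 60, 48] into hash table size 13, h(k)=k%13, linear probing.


Insert 78: h=0 -> slot 0
Insert 21: h=8 -> slot 8
Insert 66: h=1 -> slot 1
Insert 60: h=8, 1 probes -> slot 9
Insert 48: h=9, 1 probes -> slot 10

Table: [78, 66, None, None, None, None, None, None, 21, 60, 48, None, None]


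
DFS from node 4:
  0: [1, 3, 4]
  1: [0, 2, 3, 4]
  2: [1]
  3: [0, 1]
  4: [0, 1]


Visit 4, push [1, 0]
Visit 0, push [3, 1]
Visit 1, push [3, 2]
Visit 2, push []
Visit 3, push []

DFS order: [4, 0, 1, 2, 3]


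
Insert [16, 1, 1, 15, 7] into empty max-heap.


Insert 16: [16]
Insert 1: [16, 1]
Insert 1: [16, 1, 1]
Insert 15: [16, 15, 1, 1]
Insert 7: [16, 15, 1, 1, 7]

Final heap: [16, 15, 1, 1, 7]


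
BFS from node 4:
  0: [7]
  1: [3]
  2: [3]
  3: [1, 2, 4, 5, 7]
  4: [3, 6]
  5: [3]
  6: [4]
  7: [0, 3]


Visit 4, enqueue [3, 6]
Visit 3, enqueue [1, 2, 5, 7]
Visit 6, enqueue []
Visit 1, enqueue []
Visit 2, enqueue []
Visit 5, enqueue []
Visit 7, enqueue [0]
Visit 0, enqueue []

BFS order: [4, 3, 6, 1, 2, 5, 7, 0]


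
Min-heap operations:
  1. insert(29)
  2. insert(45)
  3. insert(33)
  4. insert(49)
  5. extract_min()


insert(29) -> [29]
insert(45) -> [29, 45]
insert(33) -> [29, 45, 33]
insert(49) -> [29, 45, 33, 49]
extract_min()->29, [33, 45, 49]

Final heap: [33, 45, 49]


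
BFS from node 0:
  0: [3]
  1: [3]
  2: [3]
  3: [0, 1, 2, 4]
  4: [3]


Visit 0, enqueue [3]
Visit 3, enqueue [1, 2, 4]
Visit 1, enqueue []
Visit 2, enqueue []
Visit 4, enqueue []

BFS order: [0, 3, 1, 2, 4]


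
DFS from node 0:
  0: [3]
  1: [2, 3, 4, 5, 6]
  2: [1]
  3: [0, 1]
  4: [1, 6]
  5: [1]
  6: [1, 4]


Visit 0, push [3]
Visit 3, push [1]
Visit 1, push [6, 5, 4, 2]
Visit 2, push []
Visit 4, push [6]
Visit 6, push []
Visit 5, push []

DFS order: [0, 3, 1, 2, 4, 6, 5]


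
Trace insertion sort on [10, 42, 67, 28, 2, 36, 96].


Initial: [10, 42, 67, 28, 2, 36, 96]
Insert 42: [10, 42, 67, 28, 2, 36, 96]
Insert 67: [10, 42, 67, 28, 2, 36, 96]
Insert 28: [10, 28, 42, 67, 2, 36, 96]
Insert 2: [2, 10, 28, 42, 67, 36, 96]
Insert 36: [2, 10, 28, 36, 42, 67, 96]
Insert 96: [2, 10, 28, 36, 42, 67, 96]

Sorted: [2, 10, 28, 36, 42, 67, 96]


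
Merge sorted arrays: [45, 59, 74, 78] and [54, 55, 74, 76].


Take 45 from A
Take 54 from B
Take 55 from B
Take 59 from A
Take 74 from A
Take 74 from B
Take 76 from B

Merged: [45, 54, 55, 59, 74, 74, 76, 78]


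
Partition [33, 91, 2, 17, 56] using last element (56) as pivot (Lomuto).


Pivot: 56
  33 <= 56: advance i (no swap)
  2 <= 56: swap -> [33, 2, 91, 17, 56]
  17 <= 56: swap -> [33, 2, 17, 91, 56]
Place pivot at 3: [33, 2, 17, 56, 91]

Partitioned: [33, 2, 17, 56, 91]


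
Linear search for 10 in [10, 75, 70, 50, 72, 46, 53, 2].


i=0: 10==10 found!

Found at 0, 1 comps


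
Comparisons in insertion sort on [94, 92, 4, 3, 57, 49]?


Algorithm: insertion sort
Input: [94, 92, 4, 3, 57, 49]
Sorted: [3, 4, 49, 57, 92, 94]

13


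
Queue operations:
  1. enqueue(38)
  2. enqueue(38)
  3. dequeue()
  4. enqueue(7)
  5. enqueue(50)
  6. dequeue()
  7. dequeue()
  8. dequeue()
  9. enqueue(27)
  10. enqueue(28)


enqueue(38) -> [38]
enqueue(38) -> [38, 38]
dequeue()->38, [38]
enqueue(7) -> [38, 7]
enqueue(50) -> [38, 7, 50]
dequeue()->38, [7, 50]
dequeue()->7, [50]
dequeue()->50, []
enqueue(27) -> [27]
enqueue(28) -> [27, 28]

Final queue: [27, 28]


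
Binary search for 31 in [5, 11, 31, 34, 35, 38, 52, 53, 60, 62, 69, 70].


Step 1: lo=0, hi=11, mid=5, val=38
Step 2: lo=0, hi=4, mid=2, val=31

Found at index 2


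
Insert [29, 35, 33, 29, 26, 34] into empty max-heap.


Insert 29: [29]
Insert 35: [35, 29]
Insert 33: [35, 29, 33]
Insert 29: [35, 29, 33, 29]
Insert 26: [35, 29, 33, 29, 26]
Insert 34: [35, 29, 34, 29, 26, 33]

Final heap: [35, 29, 34, 29, 26, 33]


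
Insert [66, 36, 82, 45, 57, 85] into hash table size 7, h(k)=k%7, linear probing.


Insert 66: h=3 -> slot 3
Insert 36: h=1 -> slot 1
Insert 82: h=5 -> slot 5
Insert 45: h=3, 1 probes -> slot 4
Insert 57: h=1, 1 probes -> slot 2
Insert 85: h=1, 5 probes -> slot 6

Table: [None, 36, 57, 66, 45, 82, 85]


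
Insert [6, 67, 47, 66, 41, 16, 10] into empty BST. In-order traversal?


Insert 6: root
Insert 67: R from 6
Insert 47: R from 6 -> L from 67
Insert 66: R from 6 -> L from 67 -> R from 47
Insert 41: R from 6 -> L from 67 -> L from 47
Insert 16: R from 6 -> L from 67 -> L from 47 -> L from 41
Insert 10: R from 6 -> L from 67 -> L from 47 -> L from 41 -> L from 16

In-order: [6, 10, 16, 41, 47, 66, 67]


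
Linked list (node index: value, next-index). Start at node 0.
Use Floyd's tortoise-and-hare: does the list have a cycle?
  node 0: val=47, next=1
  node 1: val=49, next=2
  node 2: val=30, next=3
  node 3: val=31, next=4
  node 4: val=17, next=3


Floyd's tortoise (slow, +1) and hare (fast, +2):
  init: slow=0, fast=0
  step 1: slow=1, fast=2
  step 2: slow=2, fast=4
  step 3: slow=3, fast=4
  step 4: slow=4, fast=4
  slow == fast at node 4: cycle detected

Cycle: yes


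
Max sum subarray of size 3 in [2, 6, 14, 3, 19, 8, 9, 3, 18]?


[0:3]: 22
[1:4]: 23
[2:5]: 36
[3:6]: 30
[4:7]: 36
[5:8]: 20
[6:9]: 30

Max: 36 at [2:5]


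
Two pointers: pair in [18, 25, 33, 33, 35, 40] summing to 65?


lo=0(18)+hi=5(40)=58
lo=1(25)+hi=5(40)=65

Yes: 25+40=65


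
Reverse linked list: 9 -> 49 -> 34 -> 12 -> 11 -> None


Step 1: curr=9, set curr.next=prev(None) | reversed so far: 9
Step 2: curr=49, set curr.next=prev(9) | reversed so far: 49 -> 9
Step 3: curr=34, set curr.next=prev(49) | reversed so far: 34 -> 49 -> 9
Step 4: curr=12, set curr.next=prev(34) | reversed so far: 12 -> 34 -> 49 -> 9
Step 5: curr=11, set curr.next=prev(12) | reversed so far: 11 -> 12 -> 34 -> 49 -> 9

11 -> 12 -> 34 -> 49 -> 9 -> None


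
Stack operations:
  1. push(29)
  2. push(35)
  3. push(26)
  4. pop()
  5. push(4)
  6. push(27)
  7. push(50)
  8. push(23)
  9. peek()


push(29) -> [29]
push(35) -> [29, 35]
push(26) -> [29, 35, 26]
pop()->26, [29, 35]
push(4) -> [29, 35, 4]
push(27) -> [29, 35, 4, 27]
push(50) -> [29, 35, 4, 27, 50]
push(23) -> [29, 35, 4, 27, 50, 23]
peek()->23

Final stack: [29, 35, 4, 27, 50, 23]


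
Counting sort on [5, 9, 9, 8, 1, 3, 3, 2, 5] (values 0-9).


Input: [5, 9, 9, 8, 1, 3, 3, 2, 5]
Counts: [0, 1, 1, 2, 0, 2, 0, 0, 1, 2]

Sorted: [1, 2, 3, 3, 5, 5, 8, 9, 9]


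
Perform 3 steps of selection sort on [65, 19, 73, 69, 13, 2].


Initial: [65, 19, 73, 69, 13, 2]
Step 1: min=2 at 5
  Swap: [2, 19, 73, 69, 13, 65]
Step 2: min=13 at 4
  Swap: [2, 13, 73, 69, 19, 65]
Step 3: min=19 at 4
  Swap: [2, 13, 19, 69, 73, 65]

After 3 steps: [2, 13, 19, 69, 73, 65]


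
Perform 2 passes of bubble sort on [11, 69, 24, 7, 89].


Initial: [11, 69, 24, 7, 89]
Pass 1: [11, 24, 7, 69, 89] (2 swaps)
Pass 2: [11, 7, 24, 69, 89] (1 swaps)

After 2 passes: [11, 7, 24, 69, 89]


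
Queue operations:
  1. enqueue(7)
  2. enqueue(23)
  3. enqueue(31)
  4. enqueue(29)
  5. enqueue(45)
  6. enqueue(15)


enqueue(7) -> [7]
enqueue(23) -> [7, 23]
enqueue(31) -> [7, 23, 31]
enqueue(29) -> [7, 23, 31, 29]
enqueue(45) -> [7, 23, 31, 29, 45]
enqueue(15) -> [7, 23, 31, 29, 45, 15]

Final queue: [7, 23, 31, 29, 45, 15]


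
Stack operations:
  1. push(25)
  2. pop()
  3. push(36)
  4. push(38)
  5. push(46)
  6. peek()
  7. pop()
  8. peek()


push(25) -> [25]
pop()->25, []
push(36) -> [36]
push(38) -> [36, 38]
push(46) -> [36, 38, 46]
peek()->46
pop()->46, [36, 38]
peek()->38

Final stack: [36, 38]


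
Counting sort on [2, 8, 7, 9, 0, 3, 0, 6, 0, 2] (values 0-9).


Input: [2, 8, 7, 9, 0, 3, 0, 6, 0, 2]
Counts: [3, 0, 2, 1, 0, 0, 1, 1, 1, 1]

Sorted: [0, 0, 0, 2, 2, 3, 6, 7, 8, 9]


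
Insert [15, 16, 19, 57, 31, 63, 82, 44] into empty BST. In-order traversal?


Insert 15: root
Insert 16: R from 15
Insert 19: R from 15 -> R from 16
Insert 57: R from 15 -> R from 16 -> R from 19
Insert 31: R from 15 -> R from 16 -> R from 19 -> L from 57
Insert 63: R from 15 -> R from 16 -> R from 19 -> R from 57
Insert 82: R from 15 -> R from 16 -> R from 19 -> R from 57 -> R from 63
Insert 44: R from 15 -> R from 16 -> R from 19 -> L from 57 -> R from 31

In-order: [15, 16, 19, 31, 44, 57, 63, 82]


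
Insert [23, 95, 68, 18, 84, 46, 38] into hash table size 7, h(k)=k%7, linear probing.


Insert 23: h=2 -> slot 2
Insert 95: h=4 -> slot 4
Insert 68: h=5 -> slot 5
Insert 18: h=4, 2 probes -> slot 6
Insert 84: h=0 -> slot 0
Insert 46: h=4, 4 probes -> slot 1
Insert 38: h=3 -> slot 3

Table: [84, 46, 23, 38, 95, 68, 18]


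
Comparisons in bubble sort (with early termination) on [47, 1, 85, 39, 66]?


Algorithm: bubble sort (with early termination)
Input: [47, 1, 85, 39, 66]
Sorted: [1, 39, 47, 66, 85]

9


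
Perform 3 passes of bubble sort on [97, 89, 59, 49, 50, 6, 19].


Initial: [97, 89, 59, 49, 50, 6, 19]
Pass 1: [89, 59, 49, 50, 6, 19, 97] (6 swaps)
Pass 2: [59, 49, 50, 6, 19, 89, 97] (5 swaps)
Pass 3: [49, 50, 6, 19, 59, 89, 97] (4 swaps)

After 3 passes: [49, 50, 6, 19, 59, 89, 97]


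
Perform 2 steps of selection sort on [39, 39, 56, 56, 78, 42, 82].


Initial: [39, 39, 56, 56, 78, 42, 82]
Step 1: min=39 at 0
  Swap: [39, 39, 56, 56, 78, 42, 82]
Step 2: min=39 at 1
  Swap: [39, 39, 56, 56, 78, 42, 82]

After 2 steps: [39, 39, 56, 56, 78, 42, 82]


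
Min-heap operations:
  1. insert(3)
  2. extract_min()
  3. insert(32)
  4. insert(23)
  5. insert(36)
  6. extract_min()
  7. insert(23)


insert(3) -> [3]
extract_min()->3, []
insert(32) -> [32]
insert(23) -> [23, 32]
insert(36) -> [23, 32, 36]
extract_min()->23, [32, 36]
insert(23) -> [23, 36, 32]

Final heap: [23, 36, 32]


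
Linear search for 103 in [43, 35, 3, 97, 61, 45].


i=0: 43!=103
i=1: 35!=103
i=2: 3!=103
i=3: 97!=103
i=4: 61!=103
i=5: 45!=103

Not found, 6 comps


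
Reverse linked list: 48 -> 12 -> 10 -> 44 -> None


Step 1: curr=48, set curr.next=prev(None) | reversed so far: 48
Step 2: curr=12, set curr.next=prev(48) | reversed so far: 12 -> 48
Step 3: curr=10, set curr.next=prev(12) | reversed so far: 10 -> 12 -> 48
Step 4: curr=44, set curr.next=prev(10) | reversed so far: 44 -> 10 -> 12 -> 48

44 -> 10 -> 12 -> 48 -> None


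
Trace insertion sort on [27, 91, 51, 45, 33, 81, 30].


Initial: [27, 91, 51, 45, 33, 81, 30]
Insert 91: [27, 91, 51, 45, 33, 81, 30]
Insert 51: [27, 51, 91, 45, 33, 81, 30]
Insert 45: [27, 45, 51, 91, 33, 81, 30]
Insert 33: [27, 33, 45, 51, 91, 81, 30]
Insert 81: [27, 33, 45, 51, 81, 91, 30]
Insert 30: [27, 30, 33, 45, 51, 81, 91]

Sorted: [27, 30, 33, 45, 51, 81, 91]


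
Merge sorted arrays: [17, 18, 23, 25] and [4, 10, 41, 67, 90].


Take 4 from B
Take 10 from B
Take 17 from A
Take 18 from A
Take 23 from A
Take 25 from A

Merged: [4, 10, 17, 18, 23, 25, 41, 67, 90]


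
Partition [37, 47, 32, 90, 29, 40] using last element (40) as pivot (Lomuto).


Pivot: 40
  37 <= 40: advance i (no swap)
  32 <= 40: swap -> [37, 32, 47, 90, 29, 40]
  29 <= 40: swap -> [37, 32, 29, 90, 47, 40]
Place pivot at 3: [37, 32, 29, 40, 47, 90]

Partitioned: [37, 32, 29, 40, 47, 90]


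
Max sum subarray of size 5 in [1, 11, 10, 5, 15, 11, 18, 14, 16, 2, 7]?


[0:5]: 42
[1:6]: 52
[2:7]: 59
[3:8]: 63
[4:9]: 74
[5:10]: 61
[6:11]: 57

Max: 74 at [4:9]


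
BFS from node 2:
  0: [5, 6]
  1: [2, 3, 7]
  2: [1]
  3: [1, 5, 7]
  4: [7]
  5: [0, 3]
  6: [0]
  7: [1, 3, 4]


Visit 2, enqueue [1]
Visit 1, enqueue [3, 7]
Visit 3, enqueue [5]
Visit 7, enqueue [4]
Visit 5, enqueue [0]
Visit 4, enqueue []
Visit 0, enqueue [6]
Visit 6, enqueue []

BFS order: [2, 1, 3, 7, 5, 4, 0, 6]


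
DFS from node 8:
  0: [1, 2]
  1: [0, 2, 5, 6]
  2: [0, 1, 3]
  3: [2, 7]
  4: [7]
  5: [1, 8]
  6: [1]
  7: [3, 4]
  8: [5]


Visit 8, push [5]
Visit 5, push [1]
Visit 1, push [6, 2, 0]
Visit 0, push [2]
Visit 2, push [3]
Visit 3, push [7]
Visit 7, push [4]
Visit 4, push []
Visit 6, push []

DFS order: [8, 5, 1, 0, 2, 3, 7, 4, 6]


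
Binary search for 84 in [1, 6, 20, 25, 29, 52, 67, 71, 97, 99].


Step 1: lo=0, hi=9, mid=4, val=29
Step 2: lo=5, hi=9, mid=7, val=71
Step 3: lo=8, hi=9, mid=8, val=97

Not found


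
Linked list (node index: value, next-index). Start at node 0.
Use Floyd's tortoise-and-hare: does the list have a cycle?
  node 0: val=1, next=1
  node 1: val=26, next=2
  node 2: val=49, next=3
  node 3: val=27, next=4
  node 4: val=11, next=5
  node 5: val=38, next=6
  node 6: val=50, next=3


Floyd's tortoise (slow, +1) and hare (fast, +2):
  init: slow=0, fast=0
  step 1: slow=1, fast=2
  step 2: slow=2, fast=4
  step 3: slow=3, fast=6
  step 4: slow=4, fast=4
  slow == fast at node 4: cycle detected

Cycle: yes


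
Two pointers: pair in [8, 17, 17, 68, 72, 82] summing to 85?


lo=0(8)+hi=5(82)=90
lo=0(8)+hi=4(72)=80
lo=1(17)+hi=4(72)=89
lo=1(17)+hi=3(68)=85

Yes: 17+68=85


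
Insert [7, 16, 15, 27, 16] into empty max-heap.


Insert 7: [7]
Insert 16: [16, 7]
Insert 15: [16, 7, 15]
Insert 27: [27, 16, 15, 7]
Insert 16: [27, 16, 15, 7, 16]

Final heap: [27, 16, 15, 7, 16]


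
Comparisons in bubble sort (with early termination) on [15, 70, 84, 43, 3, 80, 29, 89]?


Algorithm: bubble sort (with early termination)
Input: [15, 70, 84, 43, 3, 80, 29, 89]
Sorted: [3, 15, 29, 43, 70, 80, 84, 89]

25


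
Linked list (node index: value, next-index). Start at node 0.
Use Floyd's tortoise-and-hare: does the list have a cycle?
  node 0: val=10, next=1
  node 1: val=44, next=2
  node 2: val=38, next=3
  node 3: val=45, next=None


Floyd's tortoise (slow, +1) and hare (fast, +2):
  init: slow=0, fast=0
  step 1: slow=1, fast=2
  step 2: fast 2->3->None, no cycle

Cycle: no


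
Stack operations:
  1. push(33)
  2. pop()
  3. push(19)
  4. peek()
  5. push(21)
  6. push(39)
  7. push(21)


push(33) -> [33]
pop()->33, []
push(19) -> [19]
peek()->19
push(21) -> [19, 21]
push(39) -> [19, 21, 39]
push(21) -> [19, 21, 39, 21]

Final stack: [19, 21, 39, 21]


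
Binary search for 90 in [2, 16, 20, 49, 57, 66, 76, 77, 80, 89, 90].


Step 1: lo=0, hi=10, mid=5, val=66
Step 2: lo=6, hi=10, mid=8, val=80
Step 3: lo=9, hi=10, mid=9, val=89
Step 4: lo=10, hi=10, mid=10, val=90

Found at index 10


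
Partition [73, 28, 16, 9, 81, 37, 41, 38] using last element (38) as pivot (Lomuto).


Pivot: 38
  28 <= 38: swap -> [28, 73, 16, 9, 81, 37, 41, 38]
  16 <= 38: swap -> [28, 16, 73, 9, 81, 37, 41, 38]
  9 <= 38: swap -> [28, 16, 9, 73, 81, 37, 41, 38]
  37 <= 38: swap -> [28, 16, 9, 37, 81, 73, 41, 38]
Place pivot at 4: [28, 16, 9, 37, 38, 73, 41, 81]

Partitioned: [28, 16, 9, 37, 38, 73, 41, 81]
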